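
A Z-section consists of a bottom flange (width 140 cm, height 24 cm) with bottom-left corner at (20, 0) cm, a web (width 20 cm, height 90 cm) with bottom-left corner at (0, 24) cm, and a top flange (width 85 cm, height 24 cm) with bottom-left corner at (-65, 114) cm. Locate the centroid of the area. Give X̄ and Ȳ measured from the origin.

X̄ = 38.12 cm, Ȳ = 58.55 cm

bottom flange: A = 140 × 24 = 3360.00, centroid at (90.00, 12.00).
web: A = 20 × 90 = 1800.00, centroid at (10.00, 69.00).
top flange: A = 85 × 24 = 2040.00, centroid at (-22.50, 126.00).
ΣA = 7200.00 cm²
ΣAX̄ = (3360.00)(90.00) + (1800.00)(10.00) + (2040.00)(-22.50) = 274500.00 cm³
ΣAȲ = (3360.00)(12.00) + (1800.00)(69.00) + (2040.00)(126.00) = 421560.00 cm³
X̄ = 274500.00 / 7200.00 = 38.12 cm
Ȳ = 421560.00 / 7200.00 = 58.55 cm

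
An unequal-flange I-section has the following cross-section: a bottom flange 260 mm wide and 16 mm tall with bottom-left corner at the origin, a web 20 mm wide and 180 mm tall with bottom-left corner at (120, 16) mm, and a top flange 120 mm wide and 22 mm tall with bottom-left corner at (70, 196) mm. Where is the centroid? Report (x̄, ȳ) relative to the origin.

x̄ = 130.00 mm, ȳ = 92.44 mm

bottom flange: A = 260 × 16 = 4160.00, centroid at (130.00, 8.00).
web: A = 20 × 180 = 3600.00, centroid at (130.00, 106.00).
top flange: A = 120 × 22 = 2640.00, centroid at (130.00, 207.00).
ΣA = 10400.00 mm², ΣAx̄ = 1352000.00 mm³, ΣAȳ = 961360.00 mm³.
x̄ = 1352000.00/10400.00 = 130.00 mm; ȳ = 961360.00/10400.00 = 92.44 mm.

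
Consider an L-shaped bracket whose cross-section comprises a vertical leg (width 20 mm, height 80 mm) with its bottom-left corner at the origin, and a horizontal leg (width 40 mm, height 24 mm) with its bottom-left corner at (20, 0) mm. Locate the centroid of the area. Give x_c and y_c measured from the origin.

Part | A | x̄ᵢ | ȳᵢ | A·x̄ᵢ | A·ȳᵢ
vertical leg | 1600.00 | 10.00 | 40.00 | 16000.00 | 64000.00
horizontal leg | 960.00 | 40.00 | 12.00 | 38400.00 | 11520.00
Σ | 2560.00 |  |  | 54400.00 | 75520.00
x_c = 54400.00 / 2560.00 = 21.25 mm
y_c = 75520.00 / 2560.00 = 29.50 mm

x_c = 21.25 mm, y_c = 29.50 mm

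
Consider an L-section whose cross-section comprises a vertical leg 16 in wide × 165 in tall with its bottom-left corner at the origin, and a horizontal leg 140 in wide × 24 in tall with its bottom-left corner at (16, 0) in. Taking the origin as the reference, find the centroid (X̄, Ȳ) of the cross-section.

X̄ = 51.68 in, Ȳ = 43.02 in

Part | A | x̄ᵢ | ȳᵢ | A·x̄ᵢ | A·ȳᵢ
vertical leg | 2640.00 | 8.00 | 82.50 | 21120.00 | 217800.00
horizontal leg | 3360.00 | 86.00 | 12.00 | 288960.00 | 40320.00
Σ | 6000.00 |  |  | 310080.00 | 258120.00
X̄ = 310080.00 / 6000.00 = 51.68 in
Ȳ = 258120.00 / 6000.00 = 43.02 in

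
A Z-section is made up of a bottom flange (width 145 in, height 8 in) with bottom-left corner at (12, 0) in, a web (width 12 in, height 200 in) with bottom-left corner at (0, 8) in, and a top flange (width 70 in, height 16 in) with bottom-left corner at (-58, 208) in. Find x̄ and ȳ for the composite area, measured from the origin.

Part | A | x̄ᵢ | ȳᵢ | A·x̄ᵢ | A·ȳᵢ
bottom flange | 1160.00 | 84.50 | 4.00 | 98020.00 | 4640.00
web | 2400.00 | 6.00 | 108.00 | 14400.00 | 259200.00
top flange | 1120.00 | -23.00 | 216.00 | -25760.00 | 241920.00
Σ | 4680.00 |  |  | 86660.00 | 505760.00
x̄ = 86660.00 / 4680.00 = 18.52 in
ȳ = 505760.00 / 4680.00 = 108.07 in

x̄ = 18.52 in, ȳ = 108.07 in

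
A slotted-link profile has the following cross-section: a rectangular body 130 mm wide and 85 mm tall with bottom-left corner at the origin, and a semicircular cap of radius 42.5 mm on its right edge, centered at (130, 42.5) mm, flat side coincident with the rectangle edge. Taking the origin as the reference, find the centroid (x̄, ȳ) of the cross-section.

Part | A | x̄ᵢ | ȳᵢ | A·x̄ᵢ | A·ȳᵢ
rectangular body | 11050.00 | 65.00 | 42.50 | 718250.00 | 469625.00
semicircular end | 2837.25 | 148.04 | 42.50 | 420019.70 | 120583.16
Σ | 13887.25 |  |  | 1138269.70 | 590208.16
x̄ = 1138269.70 / 13887.25 = 81.97 mm
ȳ = 590208.16 / 13887.25 = 42.50 mm

x̄ = 81.97 mm, ȳ = 42.50 mm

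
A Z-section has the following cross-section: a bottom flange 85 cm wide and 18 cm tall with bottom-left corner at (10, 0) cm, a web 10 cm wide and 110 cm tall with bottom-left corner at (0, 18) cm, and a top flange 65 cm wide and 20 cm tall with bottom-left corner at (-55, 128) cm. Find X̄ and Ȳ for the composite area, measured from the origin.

X̄ = 14.40 cm, Ȳ = 69.59 cm

Part | A | x̄ᵢ | ȳᵢ | A·x̄ᵢ | A·ȳᵢ
bottom flange | 1530.00 | 52.50 | 9.00 | 80325.00 | 13770.00
web | 1100.00 | 5.00 | 73.00 | 5500.00 | 80300.00
top flange | 1300.00 | -22.50 | 138.00 | -29250.00 | 179400.00
Σ | 3930.00 |  |  | 56575.00 | 273470.00
X̄ = 56575.00 / 3930.00 = 14.40 cm
Ȳ = 273470.00 / 3930.00 = 69.59 cm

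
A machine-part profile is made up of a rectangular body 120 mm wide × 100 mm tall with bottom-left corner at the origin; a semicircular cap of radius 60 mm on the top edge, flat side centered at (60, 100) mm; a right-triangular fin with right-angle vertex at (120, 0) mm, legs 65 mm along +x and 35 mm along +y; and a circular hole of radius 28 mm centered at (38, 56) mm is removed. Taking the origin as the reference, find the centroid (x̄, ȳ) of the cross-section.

rectangular body: A = 120 × 100 = 12000.00, centroid at (60.00, 50.00).
semicircular top: A = ½π·60² = 5654.87, centroid at (60.00, 125.46).
triangular fin: A = ½·65·35 = 1137.50, centroid at (141.67, 11.67).
hole: A = −π·28² = -2463.01, centroid at (38.00, 56.00).
ΣA = 16329.36 mm²
ΣAx̄ = (12000.00)(60.00) + (5654.87)(60.00) + (1137.50)(141.67) + (-2463.01)(38.00) = 1126843.51 mm³
ΣAȳ = (12000.00)(50.00) + (5654.87)(125.46) + (1137.50)(11.67) + (-2463.01)(56.00) = 1184829.03 mm³
x̄ = 1126843.51 / 16329.36 = 69.01 mm
ȳ = 1184829.03 / 16329.36 = 72.56 mm

x̄ = 69.01 mm, ȳ = 72.56 mm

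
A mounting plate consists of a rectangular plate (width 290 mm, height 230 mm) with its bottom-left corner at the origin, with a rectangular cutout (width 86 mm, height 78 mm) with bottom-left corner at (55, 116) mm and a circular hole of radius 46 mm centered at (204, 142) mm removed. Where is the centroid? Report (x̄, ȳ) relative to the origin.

plate: A = 290 × 230 = 66700.00, centroid at (145.00, 115.00).
hole 1: A = −(86 × 78) = -6708.00, centroid at (98.00, 155.00).
hole 2: A = −π·46² = -6647.61, centroid at (204.00, 142.00).
ΣA = 53344.39 mm², ΣAx̄ = 7658003.55 mm³, ΣAȳ = 5686799.37 mm³.
x̄ = 7658003.55/53344.39 = 143.56 mm; ȳ = 5686799.37/53344.39 = 106.61 mm.

x̄ = 143.56 mm, ȳ = 106.61 mm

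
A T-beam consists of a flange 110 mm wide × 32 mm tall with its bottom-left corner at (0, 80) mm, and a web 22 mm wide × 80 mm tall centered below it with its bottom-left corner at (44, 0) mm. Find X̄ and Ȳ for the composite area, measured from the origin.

Part | A | x̄ᵢ | ȳᵢ | A·x̄ᵢ | A·ȳᵢ
web | 1760.00 | 55.00 | 40.00 | 96800.00 | 70400.00
flange | 3520.00 | 55.00 | 96.00 | 193600.00 | 337920.00
Σ | 5280.00 |  |  | 290400.00 | 408320.00
X̄ = 290400.00 / 5280.00 = 55.00 mm
Ȳ = 408320.00 / 5280.00 = 77.33 mm

X̄ = 55.00 mm, Ȳ = 77.33 mm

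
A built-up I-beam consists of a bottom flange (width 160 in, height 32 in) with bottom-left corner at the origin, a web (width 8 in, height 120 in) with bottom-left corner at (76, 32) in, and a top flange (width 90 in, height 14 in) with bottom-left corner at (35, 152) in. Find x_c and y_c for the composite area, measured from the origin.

x_c = 80.00 in, y_c = 50.49 in

bottom flange: A = 160 × 32 = 5120.00, centroid at (80.00, 16.00).
web: A = 8 × 120 = 960.00, centroid at (80.00, 92.00).
top flange: A = 90 × 14 = 1260.00, centroid at (80.00, 159.00).
ΣA = 7340.00 in²
ΣAx_c = (5120.00)(80.00) + (960.00)(80.00) + (1260.00)(80.00) = 587200.00 in³
ΣAy_c = (5120.00)(16.00) + (960.00)(92.00) + (1260.00)(159.00) = 370580.00 in³
x_c = 587200.00 / 7340.00 = 80.00 in
y_c = 370580.00 / 7340.00 = 50.49 in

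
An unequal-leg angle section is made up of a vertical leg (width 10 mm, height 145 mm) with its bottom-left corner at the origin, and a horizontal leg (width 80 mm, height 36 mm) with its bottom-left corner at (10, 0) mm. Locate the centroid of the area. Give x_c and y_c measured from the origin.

Part | A | x̄ᵢ | ȳᵢ | A·x̄ᵢ | A·ȳᵢ
vertical leg | 1450.00 | 5.00 | 72.50 | 7250.00 | 105125.00
horizontal leg | 2880.00 | 50.00 | 18.00 | 144000.00 | 51840.00
Σ | 4330.00 |  |  | 151250.00 | 156965.00
x_c = 151250.00 / 4330.00 = 34.93 mm
y_c = 156965.00 / 4330.00 = 36.25 mm

x_c = 34.93 mm, y_c = 36.25 mm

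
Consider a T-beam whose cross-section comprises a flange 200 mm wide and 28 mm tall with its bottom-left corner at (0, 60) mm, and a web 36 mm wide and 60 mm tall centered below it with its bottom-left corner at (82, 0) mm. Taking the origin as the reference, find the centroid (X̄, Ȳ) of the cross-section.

X̄ = 100.00 mm, Ȳ = 61.75 mm

Part | A | x̄ᵢ | ȳᵢ | A·x̄ᵢ | A·ȳᵢ
web | 2160.00 | 100.00 | 30.00 | 216000.00 | 64800.00
flange | 5600.00 | 100.00 | 74.00 | 560000.00 | 414400.00
Σ | 7760.00 |  |  | 776000.00 | 479200.00
X̄ = 776000.00 / 7760.00 = 100.00 mm
Ȳ = 479200.00 / 7760.00 = 61.75 mm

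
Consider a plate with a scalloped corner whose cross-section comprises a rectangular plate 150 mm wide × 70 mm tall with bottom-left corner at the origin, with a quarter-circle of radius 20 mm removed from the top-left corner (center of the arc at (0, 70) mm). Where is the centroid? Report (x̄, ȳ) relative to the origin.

plate: A = 150 × 70 = 10500.00, centroid at (75.00, 35.00).
removed quarter-circle: A = −¼π·20² = -314.16, centroid at (8.49, 61.51).
ΣA = 10185.84 mm²
ΣAx̄ = (10500.00)(75.00) + (-314.16)(8.49) = 784833.33 mm³
ΣAȳ = (10500.00)(35.00) + (-314.16)(61.51) = 348175.52 mm³
x̄ = 784833.33 / 10185.84 = 77.05 mm
ȳ = 348175.52 / 10185.84 = 34.18 mm

x̄ = 77.05 mm, ȳ = 34.18 mm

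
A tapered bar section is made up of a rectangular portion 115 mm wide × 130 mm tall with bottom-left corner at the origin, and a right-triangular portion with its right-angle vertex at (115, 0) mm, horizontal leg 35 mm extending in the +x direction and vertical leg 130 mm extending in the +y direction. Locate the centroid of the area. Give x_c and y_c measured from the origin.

x_c = 66.64 mm, y_c = 62.14 mm

Part | A | x̄ᵢ | ȳᵢ | A·x̄ᵢ | A·ȳᵢ
rectangular portion | 14950.00 | 57.50 | 65.00 | 859625.00 | 971750.00
triangular portion | 2275.00 | 126.67 | 43.33 | 288166.67 | 98583.33
Σ | 17225.00 |  |  | 1147791.67 | 1070333.33
x_c = 1147791.67 / 17225.00 = 66.64 mm
y_c = 1070333.33 / 17225.00 = 62.14 mm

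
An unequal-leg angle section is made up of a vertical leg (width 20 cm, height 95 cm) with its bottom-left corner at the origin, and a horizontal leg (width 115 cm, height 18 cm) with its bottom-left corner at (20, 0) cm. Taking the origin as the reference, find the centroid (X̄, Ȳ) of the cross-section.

X̄ = 45.20 cm, Ȳ = 27.43 cm

vertical leg: A = 20 × 95 = 1900.00, centroid at (10.00, 47.50).
horizontal leg: A = 115 × 18 = 2070.00, centroid at (77.50, 9.00).
ΣA = 3970.00 cm²
ΣAX̄ = (1900.00)(10.00) + (2070.00)(77.50) = 179425.00 cm³
ΣAȲ = (1900.00)(47.50) + (2070.00)(9.00) = 108880.00 cm³
X̄ = 179425.00 / 3970.00 = 45.20 cm
Ȳ = 108880.00 / 3970.00 = 27.43 cm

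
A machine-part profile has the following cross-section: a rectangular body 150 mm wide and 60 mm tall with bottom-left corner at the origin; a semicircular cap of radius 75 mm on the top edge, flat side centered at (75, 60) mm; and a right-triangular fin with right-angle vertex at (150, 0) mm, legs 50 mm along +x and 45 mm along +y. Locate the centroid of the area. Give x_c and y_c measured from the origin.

x_c = 80.44 mm, y_c = 57.92 mm

Part | A | x̄ᵢ | ȳᵢ | A·x̄ᵢ | A·ȳᵢ
rectangular body | 9000.00 | 75.00 | 30.00 | 675000.00 | 270000.00
semicircular top | 8835.73 | 75.00 | 91.83 | 662679.70 | 811393.76
triangular fin | 1125.00 | 166.67 | 15.00 | 187500.00 | 16875.00
Σ | 18960.73 |  |  | 1525179.70 | 1098268.76
x_c = 1525179.70 / 18960.73 = 80.44 mm
y_c = 1098268.76 / 18960.73 = 57.92 mm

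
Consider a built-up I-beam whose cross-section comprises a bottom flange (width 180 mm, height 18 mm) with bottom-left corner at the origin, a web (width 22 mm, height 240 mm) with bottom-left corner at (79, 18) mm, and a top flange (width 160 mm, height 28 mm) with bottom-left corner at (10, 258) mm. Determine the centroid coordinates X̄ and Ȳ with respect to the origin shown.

X̄ = 90.00 mm, Ȳ = 152.03 mm

bottom flange: A = 180 × 18 = 3240.00, centroid at (90.00, 9.00).
web: A = 22 × 240 = 5280.00, centroid at (90.00, 138.00).
top flange: A = 160 × 28 = 4480.00, centroid at (90.00, 272.00).
ΣA = 13000.00 mm², ΣAX̄ = 1170000.00 mm³, ΣAȲ = 1976360.00 mm³.
X̄ = 1170000.00/13000.00 = 90.00 mm; Ȳ = 1976360.00/13000.00 = 152.03 mm.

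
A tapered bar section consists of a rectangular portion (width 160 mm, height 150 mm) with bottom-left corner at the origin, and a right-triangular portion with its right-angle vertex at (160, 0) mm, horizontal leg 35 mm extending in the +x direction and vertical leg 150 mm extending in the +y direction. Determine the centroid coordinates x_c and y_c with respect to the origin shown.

rectangular portion: A = 160 × 150 = 24000.00, centroid at (80.00, 75.00).
triangular portion: A = ½·35·150 = 2625.00, centroid at (171.67, 50.00).
ΣA = 26625.00 mm², ΣAx_c = 2370625.00 mm³, ΣAy_c = 1931250.00 mm³.
x_c = 2370625.00/26625.00 = 89.04 mm; y_c = 1931250.00/26625.00 = 72.54 mm.

x_c = 89.04 mm, y_c = 72.54 mm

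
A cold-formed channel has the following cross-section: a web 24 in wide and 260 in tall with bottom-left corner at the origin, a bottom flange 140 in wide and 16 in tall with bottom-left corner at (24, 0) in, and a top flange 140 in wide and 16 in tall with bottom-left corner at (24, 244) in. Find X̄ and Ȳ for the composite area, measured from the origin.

X̄ = 46.27 in, Ȳ = 130.00 in

Part | A | x̄ᵢ | ȳᵢ | A·x̄ᵢ | A·ȳᵢ
web | 6240.00 | 12.00 | 130.00 | 74880.00 | 811200.00
bottom flange | 2240.00 | 94.00 | 8.00 | 210560.00 | 17920.00
top flange | 2240.00 | 94.00 | 252.00 | 210560.00 | 564480.00
Σ | 10720.00 |  |  | 496000.00 | 1393600.00
X̄ = 496000.00 / 10720.00 = 46.27 in
Ȳ = 1393600.00 / 10720.00 = 130.00 in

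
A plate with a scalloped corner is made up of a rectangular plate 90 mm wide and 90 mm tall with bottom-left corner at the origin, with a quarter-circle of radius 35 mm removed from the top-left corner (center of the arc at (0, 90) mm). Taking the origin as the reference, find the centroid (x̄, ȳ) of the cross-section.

x̄ = 49.06 mm, ȳ = 40.94 mm

plate: A = 90 × 90 = 8100.00, centroid at (45.00, 45.00).
removed quarter-circle: A = −¼π·35² = -962.11, centroid at (14.85, 75.15).
ΣA = 7137.89 mm², ΣAx̄ = 350208.33 mm³, ΣAȳ = 292201.52 mm³.
x̄ = 350208.33/7137.89 = 49.06 mm; ȳ = 292201.52/7137.89 = 40.94 mm.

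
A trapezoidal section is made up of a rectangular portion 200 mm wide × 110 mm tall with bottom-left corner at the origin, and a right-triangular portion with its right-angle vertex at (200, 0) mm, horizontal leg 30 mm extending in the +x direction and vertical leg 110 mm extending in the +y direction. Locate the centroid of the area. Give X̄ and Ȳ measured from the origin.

Part | A | x̄ᵢ | ȳᵢ | A·x̄ᵢ | A·ȳᵢ
rectangular portion | 22000.00 | 100.00 | 55.00 | 2200000.00 | 1210000.00
triangular portion | 1650.00 | 210.00 | 36.67 | 346500.00 | 60500.00
Σ | 23650.00 |  |  | 2546500.00 | 1270500.00
X̄ = 2546500.00 / 23650.00 = 107.67 mm
Ȳ = 1270500.00 / 23650.00 = 53.72 mm

X̄ = 107.67 mm, Ȳ = 53.72 mm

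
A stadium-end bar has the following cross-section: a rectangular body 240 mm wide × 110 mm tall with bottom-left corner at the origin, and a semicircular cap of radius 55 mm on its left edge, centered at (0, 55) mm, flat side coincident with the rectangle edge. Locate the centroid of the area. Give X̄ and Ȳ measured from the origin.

rectangular body: A = 240 × 110 = 26400.00, centroid at (120.00, 55.00).
semicircular end: A = ½π·55² = 4751.66, centroid at (-23.34, 55.00).
ΣA = 31151.66 mm², ΣAX̄ = 3057083.33 mm³, ΣAȲ = 1713341.24 mm³.
X̄ = 3057083.33/31151.66 = 98.14 mm; Ȳ = 1713341.24/31151.66 = 55.00 mm.

X̄ = 98.14 mm, Ȳ = 55.00 mm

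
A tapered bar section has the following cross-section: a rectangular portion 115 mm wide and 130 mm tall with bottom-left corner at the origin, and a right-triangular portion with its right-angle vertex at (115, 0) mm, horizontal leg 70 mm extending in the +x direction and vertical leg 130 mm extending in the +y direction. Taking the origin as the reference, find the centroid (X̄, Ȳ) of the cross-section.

rectangular portion: A = 115 × 130 = 14950.00, centroid at (57.50, 65.00).
triangular portion: A = ½·70·130 = 4550.00, centroid at (138.33, 43.33).
ΣA = 19500.00 mm², ΣAX̄ = 1489041.67 mm³, ΣAȲ = 1168916.67 mm³.
X̄ = 1489041.67/19500.00 = 76.36 mm; Ȳ = 1168916.67/19500.00 = 59.94 mm.

X̄ = 76.36 mm, Ȳ = 59.94 mm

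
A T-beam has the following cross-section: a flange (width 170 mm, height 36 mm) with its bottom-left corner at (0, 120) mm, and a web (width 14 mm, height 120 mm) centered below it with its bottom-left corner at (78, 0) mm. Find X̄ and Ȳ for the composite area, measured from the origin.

X̄ = 85.00 mm, Ȳ = 121.20 mm

web: A = 14 × 120 = 1680.00, centroid at (85.00, 60.00).
flange: A = 170 × 36 = 6120.00, centroid at (85.00, 138.00).
ΣA = 7800.00 mm², ΣAX̄ = 663000.00 mm³, ΣAȲ = 945360.00 mm³.
X̄ = 663000.00/7800.00 = 85.00 mm; Ȳ = 945360.00/7800.00 = 121.20 mm.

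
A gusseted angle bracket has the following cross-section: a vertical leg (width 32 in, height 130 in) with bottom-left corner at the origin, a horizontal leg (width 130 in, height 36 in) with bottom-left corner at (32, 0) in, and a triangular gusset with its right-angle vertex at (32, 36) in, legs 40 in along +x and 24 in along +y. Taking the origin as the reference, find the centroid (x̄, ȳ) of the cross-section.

x̄ = 58.18 in, ȳ = 40.32 in

vertical leg: A = 32 × 130 = 4160.00, centroid at (16.00, 65.00).
horizontal leg: A = 130 × 36 = 4680.00, centroid at (97.00, 18.00).
gusset: A = ½·40·24 = 480.00, centroid at (45.33, 44.00).
ΣA = 9320.00 in²
ΣAx̄ = (4160.00)(16.00) + (4680.00)(97.00) + (480.00)(45.33) = 542280.00 in³
ΣAȳ = (4160.00)(65.00) + (4680.00)(18.00) + (480.00)(44.00) = 375760.00 in³
x̄ = 542280.00 / 9320.00 = 58.18 in
ȳ = 375760.00 / 9320.00 = 40.32 in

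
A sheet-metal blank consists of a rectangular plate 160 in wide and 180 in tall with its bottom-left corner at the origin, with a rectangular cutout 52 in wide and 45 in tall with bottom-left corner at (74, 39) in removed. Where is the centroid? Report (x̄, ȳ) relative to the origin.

x̄ = 78.23 in, ȳ = 92.52 in

plate: A = 160 × 180 = 28800.00, centroid at (80.00, 90.00).
hole: A = −(52 × 45) = -2340.00, centroid at (100.00, 61.50).
ΣA = 26460.00 in²
ΣAx̄ = (28800.00)(80.00) + (-2340.00)(100.00) = 2070000.00 in³
ΣAȳ = (28800.00)(90.00) + (-2340.00)(61.50) = 2448090.00 in³
x̄ = 2070000.00 / 26460.00 = 78.23 in
ȳ = 2448090.00 / 26460.00 = 92.52 in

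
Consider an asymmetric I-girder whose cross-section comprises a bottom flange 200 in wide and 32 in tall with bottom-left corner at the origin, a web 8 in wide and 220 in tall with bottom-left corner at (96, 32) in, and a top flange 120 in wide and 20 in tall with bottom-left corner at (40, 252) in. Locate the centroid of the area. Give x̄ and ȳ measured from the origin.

x̄ = 100.00 in, ȳ = 92.91 in

Part | A | x̄ᵢ | ȳᵢ | A·x̄ᵢ | A·ȳᵢ
bottom flange | 6400.00 | 100.00 | 16.00 | 640000.00 | 102400.00
web | 1760.00 | 100.00 | 142.00 | 176000.00 | 249920.00
top flange | 2400.00 | 100.00 | 262.00 | 240000.00 | 628800.00
Σ | 10560.00 |  |  | 1056000.00 | 981120.00
x̄ = 1056000.00 / 10560.00 = 100.00 in
ȳ = 981120.00 / 10560.00 = 92.91 in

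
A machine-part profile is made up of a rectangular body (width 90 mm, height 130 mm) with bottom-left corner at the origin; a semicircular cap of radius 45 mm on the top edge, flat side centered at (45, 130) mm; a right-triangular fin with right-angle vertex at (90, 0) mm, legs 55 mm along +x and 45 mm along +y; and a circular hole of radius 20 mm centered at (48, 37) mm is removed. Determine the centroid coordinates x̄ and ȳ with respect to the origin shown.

x̄ = 50.02 mm, ȳ = 81.20 mm

rectangular body: A = 90 × 130 = 11700.00, centroid at (45.00, 65.00).
semicircular top: A = ½π·45² = 3180.86, centroid at (45.00, 149.10).
triangular fin: A = ½·55·45 = 1237.50, centroid at (108.33, 15.00).
hole: A = −π·20² = -1256.64, centroid at (48.00, 37.00).
ΣA = 14861.73 mm², ΣAx̄ = 743382.74 mm³, ΣAȳ = 1206829.06 mm³.
x̄ = 743382.74/14861.73 = 50.02 mm; ȳ = 1206829.06/14861.73 = 81.20 mm.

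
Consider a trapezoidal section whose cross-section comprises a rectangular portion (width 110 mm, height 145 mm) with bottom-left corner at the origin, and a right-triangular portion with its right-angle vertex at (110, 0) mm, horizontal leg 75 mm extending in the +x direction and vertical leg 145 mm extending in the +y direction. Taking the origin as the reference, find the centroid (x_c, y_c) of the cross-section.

x_c = 75.34 mm, y_c = 66.36 mm

rectangular portion: A = 110 × 145 = 15950.00, centroid at (55.00, 72.50).
triangular portion: A = ½·75·145 = 5437.50, centroid at (135.00, 48.33).
ΣA = 21387.50 mm²
ΣAx_c = (15950.00)(55.00) + (5437.50)(135.00) = 1611312.50 mm³
ΣAy_c = (15950.00)(72.50) + (5437.50)(48.33) = 1419187.50 mm³
x_c = 1611312.50 / 21387.50 = 75.34 mm
y_c = 1419187.50 / 21387.50 = 66.36 mm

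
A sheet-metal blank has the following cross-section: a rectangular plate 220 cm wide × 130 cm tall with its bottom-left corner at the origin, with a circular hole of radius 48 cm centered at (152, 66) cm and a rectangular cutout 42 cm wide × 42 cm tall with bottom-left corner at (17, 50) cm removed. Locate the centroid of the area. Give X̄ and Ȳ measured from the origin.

plate: A = 220 × 130 = 28600.00, centroid at (110.00, 65.00).
hole 1: A = −π·48² = -7238.23, centroid at (152.00, 66.00).
hole 2: A = −(42 × 42) = -1764.00, centroid at (38.00, 71.00).
ΣA = 19597.77 cm²
ΣAX̄ = (28600.00)(110.00) + (-7238.23)(152.00) + (-1764.00)(38.00) = 1978757.12 cm³
ΣAȲ = (28600.00)(65.00) + (-7238.23)(66.00) + (-1764.00)(71.00) = 1256032.85 cm³
X̄ = 1978757.12 / 19597.77 = 100.97 cm
Ȳ = 1256032.85 / 19597.77 = 64.09 cm

X̄ = 100.97 cm, Ȳ = 64.09 cm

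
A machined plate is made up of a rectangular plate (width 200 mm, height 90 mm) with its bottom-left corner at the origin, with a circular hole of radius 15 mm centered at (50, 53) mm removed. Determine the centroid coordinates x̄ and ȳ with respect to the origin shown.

x̄ = 102.04 mm, ȳ = 44.67 mm

Part | A | x̄ᵢ | ȳᵢ | A·x̄ᵢ | A·ȳᵢ
plate | 18000.00 | 100.00 | 45.00 | 1800000.00 | 810000.00
hole | -706.86 | 50.00 | 53.00 | -35342.92 | -37463.49
Σ | 17293.14 |  |  | 1764657.08 | 772536.51
x̄ = 1764657.08 / 17293.14 = 102.04 mm
ȳ = 772536.51 / 17293.14 = 44.67 mm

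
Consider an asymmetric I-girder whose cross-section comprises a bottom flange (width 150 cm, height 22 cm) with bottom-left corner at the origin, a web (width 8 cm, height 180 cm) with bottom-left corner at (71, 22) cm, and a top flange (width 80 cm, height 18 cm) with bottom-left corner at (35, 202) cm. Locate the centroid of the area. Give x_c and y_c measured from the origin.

bottom flange: A = 150 × 22 = 3300.00, centroid at (75.00, 11.00).
web: A = 8 × 180 = 1440.00, centroid at (75.00, 112.00).
top flange: A = 80 × 18 = 1440.00, centroid at (75.00, 211.00).
ΣA = 6180.00 cm²
ΣAx_c = (3300.00)(75.00) + (1440.00)(75.00) + (1440.00)(75.00) = 463500.00 cm³
ΣAy_c = (3300.00)(11.00) + (1440.00)(112.00) + (1440.00)(211.00) = 501420.00 cm³
x_c = 463500.00 / 6180.00 = 75.00 cm
y_c = 501420.00 / 6180.00 = 81.14 cm

x_c = 75.00 cm, y_c = 81.14 cm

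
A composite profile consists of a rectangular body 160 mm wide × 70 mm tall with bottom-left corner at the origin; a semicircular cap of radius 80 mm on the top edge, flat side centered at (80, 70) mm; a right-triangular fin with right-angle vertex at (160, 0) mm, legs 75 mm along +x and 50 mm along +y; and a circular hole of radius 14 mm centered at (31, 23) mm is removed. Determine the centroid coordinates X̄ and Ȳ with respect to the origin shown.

X̄ = 90.09 mm, Ȳ = 64.59 mm

rectangular body: A = 160 × 70 = 11200.00, centroid at (80.00, 35.00).
semicircular top: A = ½π·80² = 10053.10, centroid at (80.00, 103.95).
triangular fin: A = ½·75·50 = 1875.00, centroid at (185.00, 16.67).
hole: A = −π·14² = -615.75, centroid at (31.00, 23.00).
ΣA = 22512.34 mm²
ΣAX̄ = (11200.00)(80.00) + (10053.10)(80.00) + (1875.00)(185.00) + (-615.75)(31.00) = 2028034.40 mm³
ΣAȲ = (11200.00)(35.00) + (10053.10)(103.95) + (1875.00)(16.67) + (-615.75)(23.00) = 1454137.79 mm³
X̄ = 2028034.40 / 22512.34 = 90.09 mm
Ȳ = 1454137.79 / 22512.34 = 64.59 mm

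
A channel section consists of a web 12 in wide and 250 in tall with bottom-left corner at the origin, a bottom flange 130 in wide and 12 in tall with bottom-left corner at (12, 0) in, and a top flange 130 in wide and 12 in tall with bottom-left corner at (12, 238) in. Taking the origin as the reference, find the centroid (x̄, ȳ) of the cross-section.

web: A = 12 × 250 = 3000.00, centroid at (6.00, 125.00).
bottom flange: A = 130 × 12 = 1560.00, centroid at (77.00, 6.00).
top flange: A = 130 × 12 = 1560.00, centroid at (77.00, 244.00).
ΣA = 6120.00 in²
ΣAx̄ = (3000.00)(6.00) + (1560.00)(77.00) + (1560.00)(77.00) = 258240.00 in³
ΣAȳ = (3000.00)(125.00) + (1560.00)(6.00) + (1560.00)(244.00) = 765000.00 in³
x̄ = 258240.00 / 6120.00 = 42.20 in
ȳ = 765000.00 / 6120.00 = 125.00 in

x̄ = 42.20 in, ȳ = 125.00 in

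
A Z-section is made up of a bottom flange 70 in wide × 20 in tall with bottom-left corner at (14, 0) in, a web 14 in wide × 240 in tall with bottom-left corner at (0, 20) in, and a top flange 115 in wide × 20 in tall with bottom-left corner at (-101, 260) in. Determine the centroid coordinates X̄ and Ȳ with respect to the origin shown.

Part | A | x̄ᵢ | ȳᵢ | A·x̄ᵢ | A·ȳᵢ
bottom flange | 1400.00 | 49.00 | 10.00 | 68600.00 | 14000.00
web | 3360.00 | 7.00 | 140.00 | 23520.00 | 470400.00
top flange | 2300.00 | -43.50 | 270.00 | -100050.00 | 621000.00
Σ | 7060.00 |  |  | -7930.00 | 1105400.00
X̄ = -7930.00 / 7060.00 = -1.12 in
Ȳ = 1105400.00 / 7060.00 = 156.57 in

X̄ = -1.12 in, Ȳ = 156.57 in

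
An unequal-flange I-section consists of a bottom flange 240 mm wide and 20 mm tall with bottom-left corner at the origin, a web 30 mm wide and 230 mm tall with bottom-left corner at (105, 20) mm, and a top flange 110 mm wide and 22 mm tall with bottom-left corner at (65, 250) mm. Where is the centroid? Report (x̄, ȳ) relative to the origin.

Part | A | x̄ᵢ | ȳᵢ | A·x̄ᵢ | A·ȳᵢ
bottom flange | 4800.00 | 120.00 | 10.00 | 576000.00 | 48000.00
web | 6900.00 | 120.00 | 135.00 | 828000.00 | 931500.00
top flange | 2420.00 | 120.00 | 261.00 | 290400.00 | 631620.00
Σ | 14120.00 |  |  | 1694400.00 | 1611120.00
x̄ = 1694400.00 / 14120.00 = 120.00 mm
ȳ = 1611120.00 / 14120.00 = 114.10 mm

x̄ = 120.00 mm, ȳ = 114.10 mm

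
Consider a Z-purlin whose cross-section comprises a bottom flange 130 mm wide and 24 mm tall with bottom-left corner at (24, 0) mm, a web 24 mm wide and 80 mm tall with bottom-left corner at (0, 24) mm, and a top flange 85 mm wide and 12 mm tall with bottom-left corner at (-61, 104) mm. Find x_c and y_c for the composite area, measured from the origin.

x_c = 46.51 mm, y_c = 44.97 mm

Part | A | x̄ᵢ | ȳᵢ | A·x̄ᵢ | A·ȳᵢ
bottom flange | 3120.00 | 89.00 | 12.00 | 277680.00 | 37440.00
web | 1920.00 | 12.00 | 64.00 | 23040.00 | 122880.00
top flange | 1020.00 | -18.50 | 110.00 | -18870.00 | 112200.00
Σ | 6060.00 |  |  | 281850.00 | 272520.00
x_c = 281850.00 / 6060.00 = 46.51 mm
y_c = 272520.00 / 6060.00 = 44.97 mm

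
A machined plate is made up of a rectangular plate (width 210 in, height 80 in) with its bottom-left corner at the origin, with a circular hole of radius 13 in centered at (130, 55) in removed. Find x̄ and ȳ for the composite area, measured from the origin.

x̄ = 104.18 in, ȳ = 39.51 in

Part | A | x̄ᵢ | ȳᵢ | A·x̄ᵢ | A·ȳᵢ
plate | 16800.00 | 105.00 | 40.00 | 1764000.00 | 672000.00
hole | -530.93 | 130.00 | 55.00 | -69020.79 | -29201.10
Σ | 16269.07 |  |  | 1694979.21 | 642798.90
x̄ = 1694979.21 / 16269.07 = 104.18 in
ȳ = 642798.90 / 16269.07 = 39.51 in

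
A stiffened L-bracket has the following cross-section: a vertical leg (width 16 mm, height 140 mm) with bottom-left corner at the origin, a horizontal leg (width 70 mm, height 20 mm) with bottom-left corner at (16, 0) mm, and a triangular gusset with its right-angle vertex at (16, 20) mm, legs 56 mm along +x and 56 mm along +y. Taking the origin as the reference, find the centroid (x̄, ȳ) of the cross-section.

Part | A | x̄ᵢ | ȳᵢ | A·x̄ᵢ | A·ȳᵢ
vertical leg | 2240.00 | 8.00 | 70.00 | 17920.00 | 156800.00
horizontal leg | 1400.00 | 51.00 | 10.00 | 71400.00 | 14000.00
gusset | 1568.00 | 34.67 | 38.67 | 54357.33 | 60629.33
Σ | 5208.00 |  |  | 143677.33 | 231429.33
x̄ = 143677.33 / 5208.00 = 27.59 mm
ȳ = 231429.33 / 5208.00 = 44.44 mm

x̄ = 27.59 mm, ȳ = 44.44 mm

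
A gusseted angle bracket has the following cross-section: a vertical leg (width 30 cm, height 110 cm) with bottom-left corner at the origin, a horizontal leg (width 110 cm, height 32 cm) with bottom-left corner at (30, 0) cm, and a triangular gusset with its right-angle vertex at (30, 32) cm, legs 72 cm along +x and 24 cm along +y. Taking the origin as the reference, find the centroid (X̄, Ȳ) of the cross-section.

X̄ = 51.45 cm, Ȳ = 35.45 cm

vertical leg: A = 30 × 110 = 3300.00, centroid at (15.00, 55.00).
horizontal leg: A = 110 × 32 = 3520.00, centroid at (85.00, 16.00).
gusset: A = ½·72·24 = 864.00, centroid at (54.00, 40.00).
ΣA = 7684.00 cm², ΣAX̄ = 395356.00 cm³, ΣAȲ = 272380.00 cm³.
X̄ = 395356.00/7684.00 = 51.45 cm; Ȳ = 272380.00/7684.00 = 35.45 cm.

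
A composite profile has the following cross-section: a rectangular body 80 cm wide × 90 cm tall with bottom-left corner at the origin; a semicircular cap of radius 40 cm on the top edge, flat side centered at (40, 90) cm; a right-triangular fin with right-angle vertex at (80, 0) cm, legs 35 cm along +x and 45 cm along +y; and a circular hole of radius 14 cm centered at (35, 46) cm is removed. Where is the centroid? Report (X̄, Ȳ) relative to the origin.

rectangular body: A = 80 × 90 = 7200.00, centroid at (40.00, 45.00).
semicircular top: A = ½π·40² = 2513.27, centroid at (40.00, 106.98).
triangular fin: A = ½·35·45 = 787.50, centroid at (91.67, 15.00).
hole: A = −π·14² = -615.75, centroid at (35.00, 46.00).
ΣA = 9885.02 cm²
ΣAX̄ = (7200.00)(40.00) + (2513.27)(40.00) + (787.50)(91.67) + (-615.75)(35.00) = 439167.14 cm³
ΣAȲ = (7200.00)(45.00) + (2513.27)(106.98) + (787.50)(15.00) + (-615.75)(46.00) = 576349.24 cm³
X̄ = 439167.14 / 9885.02 = 44.43 cm
Ȳ = 576349.24 / 9885.02 = 58.31 cm

X̄ = 44.43 cm, Ȳ = 58.31 cm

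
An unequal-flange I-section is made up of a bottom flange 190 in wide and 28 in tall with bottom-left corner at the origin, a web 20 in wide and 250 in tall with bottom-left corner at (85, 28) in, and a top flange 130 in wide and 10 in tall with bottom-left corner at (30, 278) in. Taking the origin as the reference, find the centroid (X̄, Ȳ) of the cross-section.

X̄ = 95.00 in, Ȳ = 103.91 in

bottom flange: A = 190 × 28 = 5320.00, centroid at (95.00, 14.00).
web: A = 20 × 250 = 5000.00, centroid at (95.00, 153.00).
top flange: A = 130 × 10 = 1300.00, centroid at (95.00, 283.00).
ΣA = 11620.00 in², ΣAX̄ = 1103900.00 in³, ΣAȲ = 1207380.00 in³.
X̄ = 1103900.00/11620.00 = 95.00 in; Ȳ = 1207380.00/11620.00 = 103.91 in.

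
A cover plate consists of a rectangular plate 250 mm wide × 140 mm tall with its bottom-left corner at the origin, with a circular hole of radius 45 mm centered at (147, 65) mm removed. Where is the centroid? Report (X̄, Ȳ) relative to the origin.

Part | A | x̄ᵢ | ȳᵢ | A·x̄ᵢ | A·ȳᵢ
plate | 35000.00 | 125.00 | 70.00 | 4375000.00 | 2450000.00
hole | -6361.73 | 147.00 | 65.00 | -935173.59 | -413512.13
Σ | 28638.27 |  |  | 3439826.41 | 2036487.87
X̄ = 3439826.41 / 28638.27 = 120.11 mm
Ȳ = 2036487.87 / 28638.27 = 71.11 mm

X̄ = 120.11 mm, Ȳ = 71.11 mm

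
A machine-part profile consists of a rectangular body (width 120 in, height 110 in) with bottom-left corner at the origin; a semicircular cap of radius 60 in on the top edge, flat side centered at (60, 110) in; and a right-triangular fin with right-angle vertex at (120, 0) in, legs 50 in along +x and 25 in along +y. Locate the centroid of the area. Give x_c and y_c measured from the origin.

x_c = 62.46 in, y_c = 76.86 in

rectangular body: A = 120 × 110 = 13200.00, centroid at (60.00, 55.00).
semicircular top: A = ½π·60² = 5654.87, centroid at (60.00, 135.46).
triangular fin: A = ½·50·25 = 625.00, centroid at (136.67, 8.33).
ΣA = 19479.87 in², ΣAx_c = 1216708.67 in³, ΣAy_c = 1497243.68 in³.
x_c = 1216708.67/19479.87 = 62.46 in; y_c = 1497243.68/19479.87 = 76.86 in.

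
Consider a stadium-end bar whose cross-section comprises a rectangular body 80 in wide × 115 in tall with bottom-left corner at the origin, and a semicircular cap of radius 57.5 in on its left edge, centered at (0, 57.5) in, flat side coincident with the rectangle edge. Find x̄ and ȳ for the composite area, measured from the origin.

rectangular body: A = 80 × 115 = 9200.00, centroid at (40.00, 57.50).
semicircular end: A = ½π·57.5² = 5193.45, centroid at (-24.40, 57.50).
ΣA = 14393.45 in², ΣAx̄ = 241260.42 in³, ΣAȳ = 827623.11 in³.
x̄ = 241260.42/14393.45 = 16.76 in; ȳ = 827623.11/14393.45 = 57.50 in.

x̄ = 16.76 in, ȳ = 57.50 in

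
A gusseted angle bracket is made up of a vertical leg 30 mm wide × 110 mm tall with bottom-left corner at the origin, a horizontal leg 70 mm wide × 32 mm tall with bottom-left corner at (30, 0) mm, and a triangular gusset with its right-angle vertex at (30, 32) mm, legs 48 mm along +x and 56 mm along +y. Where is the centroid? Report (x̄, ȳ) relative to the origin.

x̄ = 37.32 mm, ȳ = 41.46 mm

vertical leg: A = 30 × 110 = 3300.00, centroid at (15.00, 55.00).
horizontal leg: A = 70 × 32 = 2240.00, centroid at (65.00, 16.00).
gusset: A = ½·48·56 = 1344.00, centroid at (46.00, 50.67).
ΣA = 6884.00 mm², ΣAx̄ = 256924.00 mm³, ΣAȳ = 285436.00 mm³.
x̄ = 256924.00/6884.00 = 37.32 mm; ȳ = 285436.00/6884.00 = 41.46 mm.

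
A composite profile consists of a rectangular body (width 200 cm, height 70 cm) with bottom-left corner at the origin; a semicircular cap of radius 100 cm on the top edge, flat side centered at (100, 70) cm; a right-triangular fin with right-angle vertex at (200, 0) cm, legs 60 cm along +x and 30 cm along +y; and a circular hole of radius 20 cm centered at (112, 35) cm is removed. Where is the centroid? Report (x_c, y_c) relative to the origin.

rectangular body: A = 200 × 70 = 14000.00, centroid at (100.00, 35.00).
semicircular top: A = ½π·100² = 15707.96, centroid at (100.00, 112.44).
triangular fin: A = ½·60·30 = 900.00, centroid at (220.00, 10.00).
hole: A = −π·20² = -1256.64, centroid at (112.00, 35.00).
ΣA = 29351.33 cm², ΣAx_c = 3028052.98 cm³, ΣAy_c = 2221241.80 cm³.
x_c = 3028052.98/29351.33 = 103.17 cm; y_c = 2221241.80/29351.33 = 75.68 cm.

x_c = 103.17 cm, y_c = 75.68 cm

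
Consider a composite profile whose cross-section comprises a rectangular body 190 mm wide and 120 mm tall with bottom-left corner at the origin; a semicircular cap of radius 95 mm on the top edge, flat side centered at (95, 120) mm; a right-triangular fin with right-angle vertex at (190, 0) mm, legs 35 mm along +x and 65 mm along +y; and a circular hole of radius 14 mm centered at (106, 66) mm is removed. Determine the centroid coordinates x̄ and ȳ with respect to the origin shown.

x̄ = 98.06 mm, ȳ = 96.66 mm

Part | A | x̄ᵢ | ȳᵢ | A·x̄ᵢ | A·ȳᵢ
rectangular body | 22800.00 | 95.00 | 60.00 | 2166000.00 | 1368000.00
semicircular top | 14176.44 | 95.00 | 160.32 | 1346761.50 | 2272755.76
triangular fin | 1137.50 | 201.67 | 21.67 | 229395.83 | 24645.83
hole | -615.75 | 106.00 | 66.00 | -65269.73 | -40639.64
Σ | 37498.18 |  |  | 3676887.61 | 3624761.95
x̄ = 3676887.61 / 37498.18 = 98.06 mm
ȳ = 3624761.95 / 37498.18 = 96.66 mm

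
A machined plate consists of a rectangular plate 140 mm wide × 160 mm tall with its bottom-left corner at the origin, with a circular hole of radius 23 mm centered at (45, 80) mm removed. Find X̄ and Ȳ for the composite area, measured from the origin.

plate: A = 140 × 160 = 22400.00, centroid at (70.00, 80.00).
hole: A = −π·23² = -1661.90, centroid at (45.00, 80.00).
ΣA = 20738.10 mm², ΣAX̄ = 1493214.39 mm³, ΣAȲ = 1659047.80 mm³.
X̄ = 1493214.39/20738.10 = 72.00 mm; Ȳ = 1659047.80/20738.10 = 80.00 mm.

X̄ = 72.00 mm, Ȳ = 80.00 mm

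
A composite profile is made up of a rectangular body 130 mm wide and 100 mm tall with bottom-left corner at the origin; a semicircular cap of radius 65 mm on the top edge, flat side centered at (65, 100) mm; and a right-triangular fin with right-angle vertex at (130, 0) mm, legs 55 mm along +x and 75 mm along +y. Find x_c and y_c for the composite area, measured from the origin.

x_c = 72.92 mm, y_c = 71.35 mm

Part | A | x̄ᵢ | ȳᵢ | A·x̄ᵢ | A·ȳᵢ
rectangular body | 13000.00 | 65.00 | 50.00 | 845000.00 | 650000.00
semicircular top | 6636.61 | 65.00 | 127.59 | 431379.94 | 846744.78
triangular fin | 2062.50 | 148.33 | 25.00 | 305937.50 | 51562.50
Σ | 21699.11 |  |  | 1582317.44 | 1548307.28
x_c = 1582317.44 / 21699.11 = 72.92 mm
y_c = 1548307.28 / 21699.11 = 71.35 mm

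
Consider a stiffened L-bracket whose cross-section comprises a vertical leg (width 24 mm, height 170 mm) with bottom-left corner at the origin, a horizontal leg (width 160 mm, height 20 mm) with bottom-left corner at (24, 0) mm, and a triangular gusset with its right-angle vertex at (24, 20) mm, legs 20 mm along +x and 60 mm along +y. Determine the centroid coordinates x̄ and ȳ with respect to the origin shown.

Part | A | x̄ᵢ | ȳᵢ | A·x̄ᵢ | A·ȳᵢ
vertical leg | 4080.00 | 12.00 | 85.00 | 48960.00 | 346800.00
horizontal leg | 3200.00 | 104.00 | 10.00 | 332800.00 | 32000.00
gusset | 600.00 | 30.67 | 40.00 | 18400.00 | 24000.00
Σ | 7880.00 |  |  | 400160.00 | 402800.00
x̄ = 400160.00 / 7880.00 = 50.78 mm
ȳ = 402800.00 / 7880.00 = 51.12 mm

x̄ = 50.78 mm, ȳ = 51.12 mm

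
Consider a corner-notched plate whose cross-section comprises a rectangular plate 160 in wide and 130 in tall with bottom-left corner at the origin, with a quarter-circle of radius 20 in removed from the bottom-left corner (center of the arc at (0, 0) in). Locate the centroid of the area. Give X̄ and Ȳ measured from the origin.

Part | A | x̄ᵢ | ȳᵢ | A·x̄ᵢ | A·ȳᵢ
plate | 20800.00 | 80.00 | 65.00 | 1664000.00 | 1352000.00
removed quarter-circle | -314.16 | 8.49 | 8.49 | -2666.67 | -2666.67
Σ | 20485.84 |  |  | 1661333.33 | 1349333.33
X̄ = 1661333.33 / 20485.84 = 81.10 in
Ȳ = 1349333.33 / 20485.84 = 65.87 in

X̄ = 81.10 in, Ȳ = 65.87 in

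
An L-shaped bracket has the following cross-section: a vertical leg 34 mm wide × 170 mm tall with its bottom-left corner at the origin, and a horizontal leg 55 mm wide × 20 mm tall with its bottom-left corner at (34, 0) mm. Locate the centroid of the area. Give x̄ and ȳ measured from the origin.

x̄ = 24.11 mm, ȳ = 73.01 mm

vertical leg: A = 34 × 170 = 5780.00, centroid at (17.00, 85.00).
horizontal leg: A = 55 × 20 = 1100.00, centroid at (61.50, 10.00).
ΣA = 6880.00 mm²
ΣAx̄ = (5780.00)(17.00) + (1100.00)(61.50) = 165910.00 mm³
ΣAȳ = (5780.00)(85.00) + (1100.00)(10.00) = 502300.00 mm³
x̄ = 165910.00 / 6880.00 = 24.11 mm
ȳ = 502300.00 / 6880.00 = 73.01 mm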